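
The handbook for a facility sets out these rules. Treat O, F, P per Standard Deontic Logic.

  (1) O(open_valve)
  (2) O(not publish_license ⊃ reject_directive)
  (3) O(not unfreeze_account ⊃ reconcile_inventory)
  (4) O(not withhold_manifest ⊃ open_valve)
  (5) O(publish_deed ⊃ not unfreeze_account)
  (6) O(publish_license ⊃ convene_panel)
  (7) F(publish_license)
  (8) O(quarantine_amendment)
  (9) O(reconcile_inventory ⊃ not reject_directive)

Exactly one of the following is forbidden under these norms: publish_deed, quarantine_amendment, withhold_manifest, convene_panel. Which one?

publish_deed

Premise 7 is F(publish_license), i.e. O(not publish_license).
From O(not publish_license) and premise 2, O(not publish_license ⊃ reject_directive), we obtain O(reject_directive).
Premise 9, O(reconcile_inventory ⊃ not reject_directive), contraposes to O(reject_directive ⊃ not reconcile_inventory); with O(reject_directive) we get O(not reconcile_inventory).
Premise 3 is O(not unfreeze_account ⊃ reconcile_inventory); contrapositively O(not reconcile_inventory ⊃ unfreeze_account). Since O(not reconcile_inventory) holds, K gives O(unfreeze_account).
The contrapositive of premise 5 (O(publish_deed ⊃ not unfreeze_account)) is O(unfreeze_account ⊃ not publish_deed), and O(unfreeze_account) is already established, so O(not publish_deed).
So O(not publish_deed) holds, i.e. publish_deed is forbidden. None of the other listed options is forbidden under the premises.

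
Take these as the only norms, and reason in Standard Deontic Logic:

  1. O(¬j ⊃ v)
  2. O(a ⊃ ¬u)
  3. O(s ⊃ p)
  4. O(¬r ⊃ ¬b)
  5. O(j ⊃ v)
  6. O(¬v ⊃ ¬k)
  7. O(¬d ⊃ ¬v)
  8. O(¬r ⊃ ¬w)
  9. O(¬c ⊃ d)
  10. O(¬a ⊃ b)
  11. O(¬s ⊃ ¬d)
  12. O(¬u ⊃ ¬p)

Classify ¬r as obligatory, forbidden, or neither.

Forbidden

Premises 5 and 1 are O(j ⊃ v) and O(¬j ⊃ v); every ideal world satisfies j or ¬j, so in either case v holds — hence O(v).
Premise 7 is O(¬d ⊃ ¬v); contrapositively O(v ⊃ d). Since O(v) holds, K gives O(d).
Premise 11 is O(¬s ⊃ ¬d); contrapositively O(d ⊃ s). Since O(d) holds, K gives O(s).
From O(s) and premise 3, O(s ⊃ p), we obtain O(p).
Premise 12, O(¬u ⊃ ¬p), contraposes to O(p ⊃ u); with O(p) we get O(u).
Premise 2, O(a ⊃ ¬u), contraposes to O(u ⊃ ¬a); with O(u) we get O(¬a).
Applying K to premise 10 (O(¬a ⊃ b)) and O(¬a) yields O(b).
Premise 4 is O(¬r ⊃ ¬b); contrapositively O(b ⊃ r). Since O(b) holds, K gives O(r).
Premises 6, 8, 9 do not contribute to this derivation.
Thus O(r), which is F(¬r): ¬r is forbidden.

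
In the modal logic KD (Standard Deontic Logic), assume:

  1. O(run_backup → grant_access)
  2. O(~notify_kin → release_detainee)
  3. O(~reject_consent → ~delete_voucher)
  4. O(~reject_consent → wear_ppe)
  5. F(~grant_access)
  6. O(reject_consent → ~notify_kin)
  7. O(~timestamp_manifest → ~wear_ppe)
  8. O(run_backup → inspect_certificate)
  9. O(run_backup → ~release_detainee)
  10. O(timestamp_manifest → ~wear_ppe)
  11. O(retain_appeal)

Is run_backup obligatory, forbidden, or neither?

Forbidden

Premises 10 and 7 are O(timestamp_manifest → ~wear_ppe) and O(~timestamp_manifest → ~wear_ppe); every ideal world satisfies timestamp_manifest or ~timestamp_manifest, so in either case ~wear_ppe holds — hence O(~wear_ppe).
Premise 4 is O(~reject_consent → wear_ppe); contrapositively O(~wear_ppe → reject_consent). Since O(~wear_ppe) holds, K gives O(reject_consent).
From O(reject_consent) and premise 6, O(reject_consent → ~notify_kin), we obtain O(~notify_kin).
With premise 2, O(~notify_kin → release_detainee), the K-axiom yields O(release_detainee).
Premise 9 is O(run_backup → ~release_detainee); contrapositively O(release_detainee → ~run_backup). Since O(release_detainee) holds, K gives O(~run_backup).
Premises 1, 3, 5, 8, 11 do not contribute to this derivation.
Thus O(~run_backup), which is F(run_backup): run_backup is forbidden.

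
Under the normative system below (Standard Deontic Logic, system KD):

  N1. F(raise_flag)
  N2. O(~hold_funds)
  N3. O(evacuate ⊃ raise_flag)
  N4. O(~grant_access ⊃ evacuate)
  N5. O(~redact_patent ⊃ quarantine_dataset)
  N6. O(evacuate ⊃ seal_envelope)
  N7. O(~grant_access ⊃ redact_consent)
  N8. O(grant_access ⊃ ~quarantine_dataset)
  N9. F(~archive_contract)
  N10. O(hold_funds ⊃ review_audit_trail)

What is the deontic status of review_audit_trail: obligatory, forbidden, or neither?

Neither

Premise 10 is O(hold_funds ⊃ review_audit_trail), but O(hold_funds) is not derivable from the premises, so it does not yield O(review_audit_trail).
No premise or chain of K-axiom applications forces O(review_audit_trail), and none forces O(~review_audit_trail). So review_audit_trail is neither obligatory nor forbidden under these norms.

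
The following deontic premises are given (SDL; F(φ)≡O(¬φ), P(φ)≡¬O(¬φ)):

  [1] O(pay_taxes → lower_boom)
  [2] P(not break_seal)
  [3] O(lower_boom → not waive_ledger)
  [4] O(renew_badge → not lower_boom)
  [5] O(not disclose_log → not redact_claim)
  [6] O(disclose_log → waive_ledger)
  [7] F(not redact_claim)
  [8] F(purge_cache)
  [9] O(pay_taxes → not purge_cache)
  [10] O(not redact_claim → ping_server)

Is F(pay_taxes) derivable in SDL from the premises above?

Yes

Premise 7 is F(not redact_claim), i.e. O(redact_claim).
Premise 5, O(not disclose_log → not redact_claim), contraposes to O(redact_claim → disclose_log); with O(redact_claim) we get O(disclose_log).
Applying K to premise 6 (O(disclose_log → waive_ledger)) and O(disclose_log) yields O(waive_ledger).
Premise 3, O(lower_boom → not waive_ledger), contraposes to O(waive_ledger → not lower_boom); with O(waive_ledger) we get O(not lower_boom).
Premise 1, O(pay_taxes → lower_boom), contraposes to O(not lower_boom → not pay_taxes); with O(not lower_boom) we get O(not pay_taxes).
Premises 2, 4, 8, 9, 10 do not contribute to this derivation.
So O(not pay_taxes) holds, i.e. F(pay_taxes). The claim follows.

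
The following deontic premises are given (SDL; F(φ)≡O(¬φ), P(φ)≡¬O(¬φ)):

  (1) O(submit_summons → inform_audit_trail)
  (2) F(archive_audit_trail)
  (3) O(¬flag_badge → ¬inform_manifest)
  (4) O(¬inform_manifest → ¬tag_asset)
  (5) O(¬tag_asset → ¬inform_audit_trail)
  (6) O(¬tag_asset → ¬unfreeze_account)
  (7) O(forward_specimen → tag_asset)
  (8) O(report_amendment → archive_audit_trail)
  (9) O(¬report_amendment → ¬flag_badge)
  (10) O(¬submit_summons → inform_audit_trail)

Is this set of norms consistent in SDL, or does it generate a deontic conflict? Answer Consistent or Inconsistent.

Premises 1 and 10 are O(submit_summons → inform_audit_trail) and O(¬submit_summons → inform_audit_trail); every ideal world satisfies submit_summons or ¬submit_summons, so in either case inform_audit_trail holds — hence O(inform_audit_trail).
Premise 5 is O(¬tag_asset → ¬inform_audit_trail); contrapositively O(inform_audit_trail → tag_asset). Since O(inform_audit_trail) holds, K gives O(tag_asset).
Premise 4 is O(¬inform_manifest → ¬tag_asset); contrapositively O(tag_asset → inform_manifest). Since O(tag_asset) holds, K gives O(inform_manifest).
The contrapositive of premise 3 (O(¬flag_badge → ¬inform_manifest)) is O(inform_manifest → flag_badge), and O(inform_manifest) is already established, so O(flag_badge).
Premise 9 is O(¬report_amendment → ¬flag_badge); contrapositively O(flag_badge → report_amendment). Since O(flag_badge) holds, K gives O(report_amendment).
With premise 8, O(report_amendment → archive_audit_trail), the K-axiom yields O(archive_audit_trail).
However, F(archive_audit_trail) at premise 2 amounts to O(¬archive_audit_trail).
We now have both O(archive_audit_trail) and O(¬archive_audit_trail) — archive_audit_trail is simultaneously obligatory and forbidden, violating the D-axiom.

Inconsistent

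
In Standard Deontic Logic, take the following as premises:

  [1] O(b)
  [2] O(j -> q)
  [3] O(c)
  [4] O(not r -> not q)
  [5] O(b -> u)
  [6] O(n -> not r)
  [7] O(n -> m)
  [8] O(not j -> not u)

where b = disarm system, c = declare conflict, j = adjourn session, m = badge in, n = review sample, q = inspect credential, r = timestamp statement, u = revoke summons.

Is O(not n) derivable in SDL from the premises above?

Premise 1 gives O(b).
Premise 5 is O(b -> u); since O(b), deontic closure gives O(u).
Premise 8 is O(not j -> not u); contrapositively O(u -> j). Since O(u) holds, K gives O(j).
With premise 2, O(j -> q), the K-axiom yields O(q).
Premise 4, O(not r -> not q), contraposes to O(q -> r); with O(q) we get O(r).
Premise 6 is O(n -> not r); contrapositively O(r -> not n). Since O(r) holds, K gives O(not n).
Premises 3, 7 do not contribute to this derivation.
So O(not n) follows.

Yes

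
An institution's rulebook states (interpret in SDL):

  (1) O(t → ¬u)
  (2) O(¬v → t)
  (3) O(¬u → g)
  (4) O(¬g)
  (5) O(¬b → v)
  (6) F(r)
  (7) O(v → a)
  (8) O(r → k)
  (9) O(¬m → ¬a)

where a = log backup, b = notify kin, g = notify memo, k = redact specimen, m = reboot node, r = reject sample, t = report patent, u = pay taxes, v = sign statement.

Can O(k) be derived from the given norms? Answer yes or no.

No

Premise 8 is O(r → k), but O(r) is not derivable from the premises, so it does not yield O(k).
No other premise forces O(k). An ideal world satisfying every premise can still have k false, so O(k) is not derivable.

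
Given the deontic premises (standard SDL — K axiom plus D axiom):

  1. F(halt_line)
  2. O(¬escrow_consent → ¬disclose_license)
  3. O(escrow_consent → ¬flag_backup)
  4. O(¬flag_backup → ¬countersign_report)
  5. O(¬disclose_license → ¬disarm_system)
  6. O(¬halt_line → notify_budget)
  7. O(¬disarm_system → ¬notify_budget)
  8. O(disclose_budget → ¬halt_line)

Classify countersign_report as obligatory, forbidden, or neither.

F(halt_line) at premise 1 means O(¬halt_line).
Applying K to premise 6 (O(¬halt_line → notify_budget)) and O(¬halt_line) yields O(notify_budget).
Premise 7, O(¬disarm_system → ¬notify_budget), contraposes to O(notify_budget → disarm_system); with O(notify_budget) we get O(disarm_system).
Premise 5, O(¬disclose_license → ¬disarm_system), contraposes to O(disarm_system → disclose_license); with O(disarm_system) we get O(disclose_license).
The contrapositive of premise 2 (O(¬escrow_consent → ¬disclose_license)) is O(disclose_license → escrow_consent), and O(disclose_license) is already established, so O(escrow_consent).
Applying K to premise 3 (O(escrow_consent → ¬flag_backup)) and O(escrow_consent) yields O(¬flag_backup).
From O(¬flag_backup) and premise 4, O(¬flag_backup → ¬countersign_report), we obtain O(¬countersign_report).
Premise 8 does not contribute to this derivation.
Thus O(¬countersign_report), which is F(countersign_report): countersign_report is forbidden.

Forbidden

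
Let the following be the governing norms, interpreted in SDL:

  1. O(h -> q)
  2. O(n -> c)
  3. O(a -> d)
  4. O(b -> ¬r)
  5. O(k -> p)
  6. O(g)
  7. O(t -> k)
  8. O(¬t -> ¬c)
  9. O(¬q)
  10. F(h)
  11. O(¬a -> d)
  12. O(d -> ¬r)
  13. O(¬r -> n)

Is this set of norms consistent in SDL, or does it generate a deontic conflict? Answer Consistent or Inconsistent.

Premise 1 is O(h -> q), but O(h) is not derivable from the premises, so it does not yield O(q).
So O(q) is not derivable, and the apparent clash with O(¬q) does not arise.
A world satisfying every obligation exists (e.g. a=false, b=false, c=true, d=true, g=true, h=false, k=true, n=true, p=true, q=false, r=false, t=true); no atom is both obligatory and forbidden, so the set is consistent.

Consistent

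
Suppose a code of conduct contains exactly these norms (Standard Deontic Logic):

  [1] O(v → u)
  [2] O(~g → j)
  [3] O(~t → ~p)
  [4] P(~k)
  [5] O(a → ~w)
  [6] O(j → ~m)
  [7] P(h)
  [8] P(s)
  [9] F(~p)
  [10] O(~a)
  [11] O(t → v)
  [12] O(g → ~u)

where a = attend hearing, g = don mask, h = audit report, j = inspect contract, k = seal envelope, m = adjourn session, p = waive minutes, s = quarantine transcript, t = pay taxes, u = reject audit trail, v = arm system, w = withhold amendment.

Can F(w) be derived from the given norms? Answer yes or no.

No

Premise 5 is O(a → ~w), but O(a) is not derivable from the premises, so it does not yield O(~w).
No other premise forces O(~w). An ideal world satisfying every premise can still have w true, so F(w) is not derivable.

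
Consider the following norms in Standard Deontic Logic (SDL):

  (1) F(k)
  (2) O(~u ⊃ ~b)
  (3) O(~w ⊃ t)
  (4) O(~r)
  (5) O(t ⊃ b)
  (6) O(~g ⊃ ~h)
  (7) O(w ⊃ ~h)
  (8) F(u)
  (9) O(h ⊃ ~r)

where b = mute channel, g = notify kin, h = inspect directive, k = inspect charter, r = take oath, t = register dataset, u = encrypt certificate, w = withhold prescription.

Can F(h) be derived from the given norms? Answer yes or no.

Premise 8 is F(u), i.e. O(~u).
Applying K to premise 2 (O(~u ⊃ ~b)) and O(~u) yields O(~b).
Premise 5, O(t ⊃ b), contraposes to O(~b ⊃ ~t); with O(~b) we get O(~t).
Premise 3, O(~w ⊃ t), contraposes to O(~t ⊃ w); with O(~t) we get O(w).
With premise 7, O(w ⊃ ~h), the K-axiom yields O(~h).
Premises 1, 4, 6, 9 do not contribute to this derivation.
So O(~h) holds, i.e. F(h). The claim follows.

Yes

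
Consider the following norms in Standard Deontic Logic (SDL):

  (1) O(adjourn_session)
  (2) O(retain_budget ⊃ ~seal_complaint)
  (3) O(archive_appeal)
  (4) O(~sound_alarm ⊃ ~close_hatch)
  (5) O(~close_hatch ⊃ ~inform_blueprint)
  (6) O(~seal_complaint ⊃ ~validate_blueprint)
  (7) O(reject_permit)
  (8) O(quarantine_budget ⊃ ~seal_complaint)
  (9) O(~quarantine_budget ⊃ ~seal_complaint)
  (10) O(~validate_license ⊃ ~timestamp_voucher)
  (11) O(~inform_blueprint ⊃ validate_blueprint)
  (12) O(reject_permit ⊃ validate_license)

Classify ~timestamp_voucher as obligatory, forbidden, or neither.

Neither

Premise 10 is O(~validate_license ⊃ ~timestamp_voucher), but O(~validate_license) is not derivable from the premises, so it does not yield O(~timestamp_voucher).
No premise or chain of K-axiom applications forces O(~timestamp_voucher), and none forces O(timestamp_voucher). So ~timestamp_voucher is neither obligatory nor forbidden under these norms.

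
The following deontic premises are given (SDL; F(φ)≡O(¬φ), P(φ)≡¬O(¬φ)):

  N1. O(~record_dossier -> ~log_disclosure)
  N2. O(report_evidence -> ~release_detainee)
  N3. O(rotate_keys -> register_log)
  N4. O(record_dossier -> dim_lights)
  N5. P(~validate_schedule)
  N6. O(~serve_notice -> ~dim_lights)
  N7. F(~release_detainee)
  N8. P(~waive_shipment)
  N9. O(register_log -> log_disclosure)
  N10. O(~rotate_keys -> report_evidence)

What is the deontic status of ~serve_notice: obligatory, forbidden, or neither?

Premise 7 is F(~release_detainee), i.e. O(release_detainee).
The contrapositive of premise 2 (O(report_evidence -> ~release_detainee)) is O(release_detainee -> ~report_evidence), and O(release_detainee) is already established, so O(~report_evidence).
Premise 10 is O(~rotate_keys -> report_evidence); contrapositively O(~report_evidence -> rotate_keys). Since O(~report_evidence) holds, K gives O(rotate_keys).
With premise 3, O(rotate_keys -> register_log), the K-axiom yields O(register_log).
From O(register_log) and premise 9, O(register_log -> log_disclosure), we obtain O(log_disclosure).
Premise 1 is O(~record_dossier -> ~log_disclosure); contrapositively O(log_disclosure -> record_dossier). Since O(log_disclosure) holds, K gives O(record_dossier).
Applying K to premise 4 (O(record_dossier -> dim_lights)) and O(record_dossier) yields O(dim_lights).
The contrapositive of premise 6 (O(~serve_notice -> ~dim_lights)) is O(dim_lights -> serve_notice), and O(dim_lights) is already established, so O(serve_notice).
Premises 5, 8 do not contribute to this derivation.
Thus O(serve_notice), which is F(~serve_notice): ~serve_notice is forbidden.

Forbidden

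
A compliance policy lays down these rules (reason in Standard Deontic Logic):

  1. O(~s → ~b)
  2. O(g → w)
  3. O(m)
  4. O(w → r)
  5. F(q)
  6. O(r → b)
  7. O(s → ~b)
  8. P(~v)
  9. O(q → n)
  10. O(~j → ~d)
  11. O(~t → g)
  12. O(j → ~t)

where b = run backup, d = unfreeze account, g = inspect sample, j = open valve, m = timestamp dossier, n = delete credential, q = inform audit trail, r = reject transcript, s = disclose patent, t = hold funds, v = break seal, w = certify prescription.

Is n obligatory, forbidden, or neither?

Neither

Premise 9 is O(q → n), but O(q) is not derivable from the premises, so it does not yield O(n).
No premise or chain of K-axiom applications forces O(n), and none forces O(~n). So n is neither obligatory nor forbidden under these norms.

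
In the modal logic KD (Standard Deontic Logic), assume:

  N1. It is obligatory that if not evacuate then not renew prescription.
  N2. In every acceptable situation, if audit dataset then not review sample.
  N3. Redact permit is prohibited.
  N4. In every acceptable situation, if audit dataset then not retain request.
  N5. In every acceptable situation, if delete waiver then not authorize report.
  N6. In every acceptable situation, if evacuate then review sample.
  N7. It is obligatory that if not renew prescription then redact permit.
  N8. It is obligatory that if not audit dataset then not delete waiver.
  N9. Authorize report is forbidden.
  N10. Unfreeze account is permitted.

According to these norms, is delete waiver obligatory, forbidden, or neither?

Forbidden

Premise 3 is F(redact_permit), i.e. O(¬redact_permit).
Premise 7 is O(¬renew_prescription → redact_permit); contrapositively O(¬redact_permit → renew_prescription). Since O(¬redact_permit) holds, K gives O(renew_prescription).
Premise 1 is O(¬evacuate → ¬renew_prescription); contrapositively O(renew_prescription → evacuate). Since O(renew_prescription) holds, K gives O(evacuate).
With premise 6, O(evacuate → review_sample), the K-axiom yields O(review_sample).
Premise 2, O(audit_dataset → ¬review_sample), contraposes to O(review_sample → ¬audit_dataset); with O(review_sample) we get O(¬audit_dataset).
Premise 8 is O(¬audit_dataset → ¬delete_waiver); since O(¬audit_dataset), deontic closure gives O(¬delete_waiver).
Premises 4, 5, 9, 10 do not contribute to this derivation.
Thus O(¬delete_waiver), which is F(delete_waiver): delete_waiver is forbidden.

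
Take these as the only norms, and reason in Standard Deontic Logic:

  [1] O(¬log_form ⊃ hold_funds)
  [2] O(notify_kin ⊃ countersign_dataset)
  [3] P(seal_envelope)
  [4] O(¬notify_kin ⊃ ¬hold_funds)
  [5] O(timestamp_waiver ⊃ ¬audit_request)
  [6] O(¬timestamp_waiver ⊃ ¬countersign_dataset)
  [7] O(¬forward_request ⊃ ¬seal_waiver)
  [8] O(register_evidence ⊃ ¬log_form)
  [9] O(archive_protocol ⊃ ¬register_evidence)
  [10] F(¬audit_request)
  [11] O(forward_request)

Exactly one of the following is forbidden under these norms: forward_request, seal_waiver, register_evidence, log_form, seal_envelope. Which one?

F(¬audit_request) at premise 10 means O(audit_request).
Premise 5, O(timestamp_waiver ⊃ ¬audit_request), contraposes to O(audit_request ⊃ ¬timestamp_waiver); with O(audit_request) we get O(¬timestamp_waiver).
With premise 6, O(¬timestamp_waiver ⊃ ¬countersign_dataset), the K-axiom yields O(¬countersign_dataset).
Premise 2, O(notify_kin ⊃ countersign_dataset), contraposes to O(¬countersign_dataset ⊃ ¬notify_kin); with O(¬countersign_dataset) we get O(¬notify_kin).
With premise 4, O(¬notify_kin ⊃ ¬hold_funds), the K-axiom yields O(¬hold_funds).
The contrapositive of premise 1 (O(¬log_form ⊃ hold_funds)) is O(¬hold_funds ⊃ log_form), and O(¬hold_funds) is already established, so O(log_form).
The contrapositive of premise 8 (O(register_evidence ⊃ ¬log_form)) is O(log_form ⊃ ¬register_evidence), and O(log_form) is already established, so O(¬register_evidence).
So O(¬register_evidence) holds, i.e. register_evidence is forbidden. None of the other listed options is forbidden under the premises.

register_evidence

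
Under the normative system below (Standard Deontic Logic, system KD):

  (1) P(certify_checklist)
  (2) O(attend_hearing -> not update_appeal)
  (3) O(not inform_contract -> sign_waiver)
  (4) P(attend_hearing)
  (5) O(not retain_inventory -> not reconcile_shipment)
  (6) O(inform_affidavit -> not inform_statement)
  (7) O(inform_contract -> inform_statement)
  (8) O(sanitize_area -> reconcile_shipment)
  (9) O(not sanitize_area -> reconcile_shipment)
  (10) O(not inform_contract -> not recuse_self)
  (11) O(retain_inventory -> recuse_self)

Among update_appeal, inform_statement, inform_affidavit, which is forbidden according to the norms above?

By case analysis on not sanitize_area: premise 9 gives O(not sanitize_area -> reconcile_shipment) and premise 8 gives O(sanitize_area -> reconcile_shipment), so O(reconcile_shipment) either way.
The contrapositive of premise 5 (O(not retain_inventory -> not reconcile_shipment)) is O(reconcile_shipment -> retain_inventory), and O(reconcile_shipment) is already established, so O(retain_inventory).
From O(retain_inventory) and premise 11, O(retain_inventory -> recuse_self), we obtain O(recuse_self).
Premise 10 is O(not inform_contract -> not recuse_self); contrapositively O(recuse_self -> inform_contract). Since O(recuse_self) holds, K gives O(inform_contract).
From O(inform_contract) and premise 7, O(inform_contract -> inform_statement), we obtain O(inform_statement).
Premise 6, O(inform_affidavit -> not inform_statement), contraposes to O(inform_statement -> not inform_affidavit); with O(inform_statement) we get O(not inform_affidavit).
So O(not inform_affidavit) holds, i.e. inform_affidavit is forbidden. None of the other listed options is forbidden under the premises.

inform_affidavit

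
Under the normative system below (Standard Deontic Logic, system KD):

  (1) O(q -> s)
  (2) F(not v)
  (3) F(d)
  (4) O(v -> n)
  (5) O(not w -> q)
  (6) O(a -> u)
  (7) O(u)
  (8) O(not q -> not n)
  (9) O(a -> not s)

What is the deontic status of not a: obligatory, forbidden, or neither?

Obligatory

Premise 2, F(not v), is equivalent to O(v).
From O(v) and premise 4, O(v -> n), we obtain O(n).
The contrapositive of premise 8 (O(not q -> not n)) is O(n -> q), and O(n) is already established, so O(q).
From O(q) and premise 1, O(q -> s), we obtain O(s).
Premise 9 is O(a -> not s); contrapositively O(s -> not a). Since O(s) holds, K gives O(not a).
Premises 3, 5, 6, 7 do not contribute to this derivation.
Hence not a is obligatory.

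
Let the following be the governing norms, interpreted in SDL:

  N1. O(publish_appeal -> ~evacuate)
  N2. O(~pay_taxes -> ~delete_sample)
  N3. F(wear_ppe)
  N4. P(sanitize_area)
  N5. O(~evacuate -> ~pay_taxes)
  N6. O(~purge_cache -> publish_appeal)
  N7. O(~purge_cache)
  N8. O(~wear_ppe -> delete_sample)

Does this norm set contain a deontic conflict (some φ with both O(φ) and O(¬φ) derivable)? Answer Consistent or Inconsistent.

Inconsistent

Premise 3, F(wear_ppe), is equivalent to O(~wear_ppe).
From O(~wear_ppe) and premise 8, O(~wear_ppe -> delete_sample), we obtain O(delete_sample).
Premise 2, O(~pay_taxes -> ~delete_sample), contraposes to O(delete_sample -> pay_taxes); with O(delete_sample) we get O(pay_taxes).
Premise 5 is O(~evacuate -> ~pay_taxes); contrapositively O(pay_taxes -> evacuate). Since O(pay_taxes) holds, K gives O(evacuate).
Premise 1 is O(publish_appeal -> ~evacuate); contrapositively O(evacuate -> ~publish_appeal). Since O(evacuate) holds, K gives O(~publish_appeal).
The contrapositive of premise 6 (O(~purge_cache -> publish_appeal)) is O(~publish_appeal -> purge_cache), and O(~publish_appeal) is already established, so O(purge_cache).
But premise 7 directly asserts O(~purge_cache).
We now have both O(purge_cache) and O(~purge_cache) — purge_cache is simultaneously obligatory and forbidden, violating the D-axiom.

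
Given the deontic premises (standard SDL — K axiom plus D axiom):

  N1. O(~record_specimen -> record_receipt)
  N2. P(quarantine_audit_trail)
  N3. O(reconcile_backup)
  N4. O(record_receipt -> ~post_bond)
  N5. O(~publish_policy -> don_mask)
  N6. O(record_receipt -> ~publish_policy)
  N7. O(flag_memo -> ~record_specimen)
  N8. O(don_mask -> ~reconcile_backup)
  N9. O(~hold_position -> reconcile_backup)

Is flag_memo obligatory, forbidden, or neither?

Forbidden

Premise 3 states O(reconcile_backup) outright.
Premise 8, O(don_mask -> ~reconcile_backup), contraposes to O(reconcile_backup -> ~don_mask); with O(reconcile_backup) we get O(~don_mask).
Premise 5, O(~publish_policy -> don_mask), contraposes to O(~don_mask -> publish_policy); with O(~don_mask) we get O(publish_policy).
The contrapositive of premise 6 (O(record_receipt -> ~publish_policy)) is O(publish_policy -> ~record_receipt), and O(publish_policy) is already established, so O(~record_receipt).
The contrapositive of premise 1 (O(~record_specimen -> record_receipt)) is O(~record_receipt -> record_specimen), and O(~record_receipt) is already established, so O(record_specimen).
The contrapositive of premise 7 (O(flag_memo -> ~record_specimen)) is O(record_specimen -> ~flag_memo), and O(record_specimen) is already established, so O(~flag_memo).
Premises 2, 4, 9 do not contribute to this derivation.
Thus O(~flag_memo), which is F(flag_memo): flag_memo is forbidden.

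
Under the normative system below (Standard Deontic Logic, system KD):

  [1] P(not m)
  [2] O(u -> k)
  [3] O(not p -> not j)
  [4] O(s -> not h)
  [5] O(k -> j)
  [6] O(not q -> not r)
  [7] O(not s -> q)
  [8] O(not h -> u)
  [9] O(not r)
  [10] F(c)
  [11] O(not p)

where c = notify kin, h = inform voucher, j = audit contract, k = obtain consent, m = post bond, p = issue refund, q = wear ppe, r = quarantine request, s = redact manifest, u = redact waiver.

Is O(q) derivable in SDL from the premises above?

From premise 11 we have O(not p).
Applying K to premise 3 (O(not p -> not j)) and O(not p) yields O(not j).
Premise 5 is O(k -> j); contrapositively O(not j -> not k). Since O(not j) holds, K gives O(not k).
Premise 2, O(u -> k), contraposes to O(not k -> not u); with O(not k) we get O(not u).
Premise 8, O(not h -> u), contraposes to O(not u -> h); with O(not u) we get O(h).
The contrapositive of premise 4 (O(s -> not h)) is O(h -> not s), and O(h) is already established, so O(not s).
From O(not s) and premise 7, O(not s -> q), we obtain O(q).
Premises 1, 6, 9, 10 do not contribute to this derivation.
So O(q) follows.

Yes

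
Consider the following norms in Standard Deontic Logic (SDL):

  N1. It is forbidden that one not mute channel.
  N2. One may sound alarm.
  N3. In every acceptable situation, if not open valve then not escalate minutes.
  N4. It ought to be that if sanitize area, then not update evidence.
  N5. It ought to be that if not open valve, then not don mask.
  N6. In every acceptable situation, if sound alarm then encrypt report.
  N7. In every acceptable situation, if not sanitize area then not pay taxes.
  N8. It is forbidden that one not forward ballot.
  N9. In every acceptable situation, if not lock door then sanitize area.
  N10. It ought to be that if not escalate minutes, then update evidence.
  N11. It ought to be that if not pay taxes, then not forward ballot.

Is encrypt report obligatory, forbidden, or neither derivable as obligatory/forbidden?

Neither

Premise 6 is O(sound_alarm → encrypt_report), but O(sound_alarm) is not derivable from the premises (the permission P(sound_alarm) asserts only ¬O(¬sound_alarm), not O(sound_alarm)), so it does not yield O(encrypt_report).
No premise or chain of K-axiom applications forces O(encrypt_report), and none forces O(¬encrypt_report). So encrypt_report is neither obligatory nor forbidden under these norms.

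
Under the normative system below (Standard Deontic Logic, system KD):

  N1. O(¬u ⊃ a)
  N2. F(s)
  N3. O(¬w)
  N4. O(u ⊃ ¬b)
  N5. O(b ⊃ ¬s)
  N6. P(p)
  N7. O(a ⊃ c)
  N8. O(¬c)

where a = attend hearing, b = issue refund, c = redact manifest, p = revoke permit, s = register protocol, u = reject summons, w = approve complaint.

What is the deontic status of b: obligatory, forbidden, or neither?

Premise 8 states O(¬c) outright.
Premise 7, O(a ⊃ c), contraposes to O(¬c ⊃ ¬a); with O(¬c) we get O(¬a).
Premise 1 is O(¬u ⊃ a); contrapositively O(¬a ⊃ u). Since O(¬a) holds, K gives O(u).
Applying K to premise 4 (O(u ⊃ ¬b)) and O(u) yields O(¬b).
Premises 2, 3, 5, 6 do not contribute to this derivation.
Thus O(¬b), which is F(b): b is forbidden.

Forbidden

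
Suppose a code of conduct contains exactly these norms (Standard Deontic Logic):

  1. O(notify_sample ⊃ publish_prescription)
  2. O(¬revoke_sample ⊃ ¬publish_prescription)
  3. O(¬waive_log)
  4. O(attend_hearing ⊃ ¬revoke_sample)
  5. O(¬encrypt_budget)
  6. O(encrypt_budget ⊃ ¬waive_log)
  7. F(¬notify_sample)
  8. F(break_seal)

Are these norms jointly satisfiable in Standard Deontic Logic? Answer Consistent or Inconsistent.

Premise 6 is O(encrypt_budget ⊃ ¬waive_log); even if O(¬waive_log) held, inferring O(encrypt_budget) would be affirming the consequent — invalid.
So O(encrypt_budget) is not derivable, and the apparent clash with O(¬encrypt_budget) does not arise.
A world satisfying every obligation exists (e.g. attend_hearing=false, break_seal=false, encrypt_budget=false, notify_sample=true, publish_prescription=true, revoke_sample=true, waive_log=false); no atom is both obligatory and forbidden, so the set is consistent.

Consistent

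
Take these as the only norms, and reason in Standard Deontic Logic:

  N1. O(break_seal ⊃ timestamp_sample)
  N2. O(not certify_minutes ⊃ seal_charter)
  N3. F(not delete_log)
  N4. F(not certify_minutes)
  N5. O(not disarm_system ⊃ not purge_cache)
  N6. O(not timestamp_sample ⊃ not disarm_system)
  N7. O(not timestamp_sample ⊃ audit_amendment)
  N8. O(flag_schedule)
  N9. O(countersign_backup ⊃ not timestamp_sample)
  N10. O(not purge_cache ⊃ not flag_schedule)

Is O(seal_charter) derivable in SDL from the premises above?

Premise 2 is O(not certify_minutes ⊃ seal_charter), but O(not certify_minutes) is not derivable from the premises, so it does not yield O(seal_charter).
No other premise forces O(seal_charter). An ideal world satisfying every premise can still have seal_charter false, so O(seal_charter) is not derivable.

No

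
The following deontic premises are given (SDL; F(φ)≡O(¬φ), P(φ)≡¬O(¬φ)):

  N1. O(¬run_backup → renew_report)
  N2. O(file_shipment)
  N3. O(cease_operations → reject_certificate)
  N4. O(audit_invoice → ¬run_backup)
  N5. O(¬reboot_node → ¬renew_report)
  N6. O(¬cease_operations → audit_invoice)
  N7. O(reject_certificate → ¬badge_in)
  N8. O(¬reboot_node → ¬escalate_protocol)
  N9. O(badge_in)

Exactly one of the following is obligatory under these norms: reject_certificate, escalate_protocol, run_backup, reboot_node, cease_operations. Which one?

reboot_node

Premise 9 gives O(badge_in).
The contrapositive of premise 7 (O(reject_certificate → ¬badge_in)) is O(badge_in → ¬reject_certificate), and O(badge_in) is already established, so O(¬reject_certificate).
The contrapositive of premise 3 (O(cease_operations → reject_certificate)) is O(¬reject_certificate → ¬cease_operations), and O(¬reject_certificate) is already established, so O(¬cease_operations).
Applying K to premise 6 (O(¬cease_operations → audit_invoice)) and O(¬cease_operations) yields O(audit_invoice).
With premise 4, O(audit_invoice → ¬run_backup), the K-axiom yields O(¬run_backup).
Premise 1 is O(¬run_backup → renew_report); since O(¬run_backup), deontic closure gives O(renew_report).
The contrapositive of premise 5 (O(¬reboot_node → ¬renew_report)) is O(renew_report → reboot_node), and O(renew_report) is already established, so O(reboot_node).
So O(reboot_node) holds — reboot_node is obligatory. None of the other listed options is made obligatory by any chain of premises.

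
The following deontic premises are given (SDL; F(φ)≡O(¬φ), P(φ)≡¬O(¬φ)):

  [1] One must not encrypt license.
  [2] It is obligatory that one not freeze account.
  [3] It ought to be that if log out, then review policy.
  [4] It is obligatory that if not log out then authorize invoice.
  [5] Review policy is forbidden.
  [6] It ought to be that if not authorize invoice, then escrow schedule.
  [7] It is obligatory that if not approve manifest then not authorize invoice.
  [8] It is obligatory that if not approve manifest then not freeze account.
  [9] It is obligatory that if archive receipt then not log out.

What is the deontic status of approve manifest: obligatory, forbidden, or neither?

Obligatory

Premise 5 is F(review_policy), i.e. O(¬review_policy).
Premise 3, O(log_out → review_policy), contraposes to O(¬review_policy → ¬log_out); with O(¬review_policy) we get O(¬log_out).
With premise 4, O(¬log_out → authorize_invoice), the K-axiom yields O(authorize_invoice).
Premise 7, O(¬approve_manifest → ¬authorize_invoice), contraposes to O(authorize_invoice → approve_manifest); with O(authorize_invoice) we get O(approve_manifest).
Premises 1, 2, 6, 8, 9 do not contribute to this derivation.
Hence approve_manifest is obligatory.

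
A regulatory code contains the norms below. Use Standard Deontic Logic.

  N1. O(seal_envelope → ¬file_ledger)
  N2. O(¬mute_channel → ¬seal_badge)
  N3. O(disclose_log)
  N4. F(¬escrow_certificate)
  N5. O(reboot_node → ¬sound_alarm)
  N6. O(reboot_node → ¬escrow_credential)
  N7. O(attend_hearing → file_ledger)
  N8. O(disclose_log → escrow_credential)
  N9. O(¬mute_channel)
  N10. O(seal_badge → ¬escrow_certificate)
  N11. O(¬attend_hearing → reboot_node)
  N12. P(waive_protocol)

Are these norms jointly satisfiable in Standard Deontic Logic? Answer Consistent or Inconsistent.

Premise 10 is O(seal_badge → ¬escrow_certificate), but O(seal_badge) is not derivable from the premises, so it does not yield O(¬escrow_certificate).
So O(¬escrow_certificate) is not derivable, and the apparent clash with O(escrow_certificate) does not arise.
A world satisfying every obligation exists (e.g. attend_hearing=true, disclose_log=true, escrow_certificate=true, escrow_credential=true, file_ledger=true, mute_channel=false, reboot_node=false, seal_badge=false, seal_envelope=false, sound_alarm=false, waive_protocol=false); no atom is both obligatory and forbidden, so the set is consistent.

Consistent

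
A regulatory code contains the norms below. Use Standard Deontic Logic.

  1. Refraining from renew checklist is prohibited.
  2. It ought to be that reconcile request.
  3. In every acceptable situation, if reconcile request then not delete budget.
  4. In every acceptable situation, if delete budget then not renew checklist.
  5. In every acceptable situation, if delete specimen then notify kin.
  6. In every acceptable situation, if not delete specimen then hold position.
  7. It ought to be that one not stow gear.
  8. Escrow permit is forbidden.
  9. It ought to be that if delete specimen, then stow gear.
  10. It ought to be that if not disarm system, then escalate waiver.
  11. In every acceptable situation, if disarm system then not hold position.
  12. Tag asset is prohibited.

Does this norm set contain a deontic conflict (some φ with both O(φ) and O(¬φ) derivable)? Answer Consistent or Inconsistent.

Premise 4 is O(delete_budget → ¬renew_checklist), but O(delete_budget) is not derivable from the premises, so it does not yield O(¬renew_checklist).
So O(¬renew_checklist) is not derivable, and the apparent clash with O(renew_checklist) does not arise.
A world satisfying every obligation exists (e.g. delete_budget=false, delete_specimen=false, disarm_system=false, escalate_waiver=true, escrow_permit=false, hold_position=true, notify_kin=false, reconcile_request=true, renew_checklist=true, stow_gear=false, tag_asset=false); no atom is both obligatory and forbidden, so the set is consistent.

Consistent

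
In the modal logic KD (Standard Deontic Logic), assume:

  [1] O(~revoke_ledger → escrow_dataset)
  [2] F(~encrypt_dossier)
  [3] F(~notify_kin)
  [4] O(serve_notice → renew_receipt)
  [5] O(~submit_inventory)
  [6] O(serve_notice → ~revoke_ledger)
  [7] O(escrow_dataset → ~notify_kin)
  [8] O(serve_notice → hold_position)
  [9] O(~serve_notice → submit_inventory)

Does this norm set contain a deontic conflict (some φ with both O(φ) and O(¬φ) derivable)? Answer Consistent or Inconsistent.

Inconsistent

F(~notify_kin) at premise 3 means O(notify_kin).
Premise 7 is O(escrow_dataset → ~notify_kin); contrapositively O(notify_kin → ~escrow_dataset). Since O(notify_kin) holds, K gives O(~escrow_dataset).
Premise 1, O(~revoke_ledger → escrow_dataset), contraposes to O(~escrow_dataset → revoke_ledger); with O(~escrow_dataset) we get O(revoke_ledger).
Premise 6, O(serve_notice → ~revoke_ledger), contraposes to O(revoke_ledger → ~serve_notice); with O(revoke_ledger) we get O(~serve_notice).
Premise 9 is O(~serve_notice → submit_inventory); since O(~serve_notice), deontic closure gives O(submit_inventory).
Yet premise 5 states O(~submit_inventory).
We now have both O(submit_inventory) and O(~submit_inventory) — submit_inventory is simultaneously obligatory and forbidden, violating the D-axiom.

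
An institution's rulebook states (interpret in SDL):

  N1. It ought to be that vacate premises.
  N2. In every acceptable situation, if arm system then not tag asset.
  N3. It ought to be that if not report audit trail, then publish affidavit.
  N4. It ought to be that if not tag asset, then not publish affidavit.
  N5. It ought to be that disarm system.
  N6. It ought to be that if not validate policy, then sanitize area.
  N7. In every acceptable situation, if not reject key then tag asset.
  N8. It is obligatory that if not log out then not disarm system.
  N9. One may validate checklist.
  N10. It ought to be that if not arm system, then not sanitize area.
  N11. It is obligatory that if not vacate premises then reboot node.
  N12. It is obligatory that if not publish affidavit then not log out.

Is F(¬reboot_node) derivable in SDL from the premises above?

Premise 11 is O(¬vacate_premises → reboot_node), but O(¬vacate_premises) is not derivable from the premises, so it does not yield O(reboot_node).
No other premise forces O(reboot_node). An ideal world satisfying every premise can still have ¬reboot_node true, so F(¬reboot_node) is not derivable.

No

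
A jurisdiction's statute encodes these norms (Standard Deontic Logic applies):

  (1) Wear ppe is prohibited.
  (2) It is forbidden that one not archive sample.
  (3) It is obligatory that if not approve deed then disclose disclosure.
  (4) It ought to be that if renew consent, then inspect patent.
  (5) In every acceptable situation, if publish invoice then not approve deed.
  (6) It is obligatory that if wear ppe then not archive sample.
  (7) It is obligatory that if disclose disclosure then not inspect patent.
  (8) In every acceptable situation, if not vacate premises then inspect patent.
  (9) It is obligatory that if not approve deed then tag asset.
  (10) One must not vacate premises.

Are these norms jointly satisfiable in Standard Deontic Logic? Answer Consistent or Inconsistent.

Consistent

Premise 6 is O(wear_ppe → ¬archive_sample), but O(wear_ppe) is not derivable from the premises, so it does not yield O(¬archive_sample).
So O(¬archive_sample) is not derivable, and the apparent clash with O(archive_sample) does not arise.
A world satisfying every obligation exists (e.g. approve_deed=true, archive_sample=true, disclose_disclosure=false, inspect_patent=true, publish_invoice=false, renew_consent=false, tag_asset=false, vacate_premises=false, wear_ppe=false); no atom is both obligatory and forbidden, so the set is consistent.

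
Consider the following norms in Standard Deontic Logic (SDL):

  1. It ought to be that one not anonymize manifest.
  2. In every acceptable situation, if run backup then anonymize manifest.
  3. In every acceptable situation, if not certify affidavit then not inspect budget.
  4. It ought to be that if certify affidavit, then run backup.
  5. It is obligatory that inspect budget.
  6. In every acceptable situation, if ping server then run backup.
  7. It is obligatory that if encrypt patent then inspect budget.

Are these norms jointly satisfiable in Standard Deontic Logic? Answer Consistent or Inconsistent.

Inconsistent

Premise 5 gives O(inspect_budget).
Premise 3, O(¬certify_affidavit → ¬inspect_budget), contraposes to O(inspect_budget → certify_affidavit); with O(inspect_budget) we get O(certify_affidavit).
From O(certify_affidavit) and premise 4, O(certify_affidavit → run_backup), we obtain O(run_backup).
With premise 2, O(run_backup → anonymize_manifest), the K-axiom yields O(anonymize_manifest).
Yet premise 1 states O(¬anonymize_manifest).
We now have both O(anonymize_manifest) and O(¬anonymize_manifest) — anonymize_manifest is simultaneously obligatory and forbidden, violating the D-axiom.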